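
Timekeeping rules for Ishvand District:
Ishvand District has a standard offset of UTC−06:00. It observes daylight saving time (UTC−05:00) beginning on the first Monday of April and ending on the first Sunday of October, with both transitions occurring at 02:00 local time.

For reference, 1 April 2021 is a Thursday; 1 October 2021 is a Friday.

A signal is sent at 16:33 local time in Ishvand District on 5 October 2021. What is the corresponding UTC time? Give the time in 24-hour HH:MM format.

22:33

1 April 2021 is a Thursday, so the first Monday is April 5.
1 October 2021 is a Friday, so the first Sunday is October 3.
5 October 2021 is outside the daylight-saving period (5 April – 3 October), so Ishvand District is on standard time, UTC−06:00.
16:33 local + 6h = 22:33 UTC.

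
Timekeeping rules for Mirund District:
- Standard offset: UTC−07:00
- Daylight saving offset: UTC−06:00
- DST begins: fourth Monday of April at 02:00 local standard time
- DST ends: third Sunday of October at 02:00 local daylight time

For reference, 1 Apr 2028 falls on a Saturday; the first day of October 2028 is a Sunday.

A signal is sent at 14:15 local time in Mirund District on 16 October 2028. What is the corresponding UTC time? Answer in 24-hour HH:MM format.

1 April 2028 is a Saturday, so the first Monday is April 3 and the fourth is April 24.
1 October 2028 is a Sunday, so the first Sunday is October 1 and the third is October 15.
Daylight saving runs 24 April – 15 October; 16 October 2028 is outside that window, so Mirund District is on standard time at UTC−07:00.
14:15 local + 7h = 21:15 UTC.

21:15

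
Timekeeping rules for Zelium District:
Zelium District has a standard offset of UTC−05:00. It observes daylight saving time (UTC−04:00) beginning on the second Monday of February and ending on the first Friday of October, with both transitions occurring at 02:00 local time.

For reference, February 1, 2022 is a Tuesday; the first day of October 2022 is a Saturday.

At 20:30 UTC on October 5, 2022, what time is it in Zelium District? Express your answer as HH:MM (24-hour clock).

1 February 2022 is a Tuesday, so the first Monday is February 7 and the second is February 14.
1 October 2022 is a Saturday, so the first Friday is October 7.
At the standard offset (UTC−05:00), 20:30 UTC − 5h = 15:30 Zelium District standard time.
The standard-time date in Zelium District, October 5, 2022, lies within the daylight-saving period (14 February – 7 October), so Zelium District is on daylight time, UTC−04:00.
20:30 UTC − 4h = 16:30 local.

16:30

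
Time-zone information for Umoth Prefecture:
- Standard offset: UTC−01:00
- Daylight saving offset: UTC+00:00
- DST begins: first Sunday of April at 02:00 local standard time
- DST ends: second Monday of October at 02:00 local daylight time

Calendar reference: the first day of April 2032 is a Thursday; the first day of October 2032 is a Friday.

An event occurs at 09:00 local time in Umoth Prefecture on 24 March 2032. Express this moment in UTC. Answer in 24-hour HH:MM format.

1 April 2032 is a Thursday, so the first Sunday is April 4.
1 October 2032 is a Friday, so the first Monday is October 4 and the second is October 11.
Daylight saving runs 4 April – 11 October; 24 March 2032 is outside that window, so Umoth Prefecture is on standard time at UTC−01:00.
09:00 local + 1h = 10:00 UTC.

10:00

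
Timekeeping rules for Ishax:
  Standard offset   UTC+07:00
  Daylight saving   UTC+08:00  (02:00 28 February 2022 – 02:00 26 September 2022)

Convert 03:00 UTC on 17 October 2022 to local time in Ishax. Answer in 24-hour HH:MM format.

10:00

At the standard offset (UTC+07:00), 03:00 UTC + 7h = 10:00 Ishax standard time.
Daylight saving runs 28 February – 26 September; the standard-time date in Ishax, 17 October 2022, is outside that window, so Ishax is on standard time at UTC+07:00.
03:00 UTC + 7h = 10:00 local.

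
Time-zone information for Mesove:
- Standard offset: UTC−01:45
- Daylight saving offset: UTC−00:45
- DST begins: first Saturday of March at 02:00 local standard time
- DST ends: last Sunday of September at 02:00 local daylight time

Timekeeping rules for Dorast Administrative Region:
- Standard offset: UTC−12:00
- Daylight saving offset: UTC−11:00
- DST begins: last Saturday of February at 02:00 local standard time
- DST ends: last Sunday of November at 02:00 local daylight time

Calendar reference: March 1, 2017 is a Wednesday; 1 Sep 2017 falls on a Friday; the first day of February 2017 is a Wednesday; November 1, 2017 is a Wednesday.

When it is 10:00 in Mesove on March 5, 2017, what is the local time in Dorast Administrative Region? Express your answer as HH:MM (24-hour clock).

23:45

1 March 2017 is a Wednesday, so the first Saturday is March 4.
1 September 2017 is a Friday, so Sundays fall on 3, 10, 17, 24; the last is September 24.
Daylight saving runs 4 March – 24 September; March 5, 2017 is inside that window, so Mesove is at UTC−00:45.
10:00 Mesove + 0h45m = 10:45 UTC.
1 February 2017 is a Wednesday, so Saturdays fall on 4, 11, 18, 25; the last is February 25.
1 November 2017 is a Wednesday, so Sundays fall on 5, 12, 19, 26; the last is November 26.
At the standard offset (UTC−12:00), 10:45 UTC − 12h = 22:45 Dorast Administrative Region standard time (rolling into the previous day, 4 March 2017).
Daylight saving runs 25 February – 26 November; the standard-time date in Dorast Administrative Region, March 4, 2017, is inside that window, so Dorast Administrative Region is at UTC−11:00.
10:45 UTC − 11h = 23:45 Dorast Administrative Region (rolling into the previous day, 4 March 2017).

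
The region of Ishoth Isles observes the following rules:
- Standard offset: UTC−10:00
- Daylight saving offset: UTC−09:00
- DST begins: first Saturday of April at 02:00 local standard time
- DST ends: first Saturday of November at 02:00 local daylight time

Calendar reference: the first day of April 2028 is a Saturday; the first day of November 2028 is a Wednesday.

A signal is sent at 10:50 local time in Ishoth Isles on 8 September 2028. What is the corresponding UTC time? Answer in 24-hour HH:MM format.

19:50

1 April 2028 is a Saturday, so the first Saturday is April 1.
1 November 2028 is a Wednesday, so the first Saturday is November 4.
Daylight saving runs 1 April – 4 November; 8 September 2028 is inside that window, so Ishoth Isles is at UTC−09:00.
10:50 local + 9h = 19:50 UTC.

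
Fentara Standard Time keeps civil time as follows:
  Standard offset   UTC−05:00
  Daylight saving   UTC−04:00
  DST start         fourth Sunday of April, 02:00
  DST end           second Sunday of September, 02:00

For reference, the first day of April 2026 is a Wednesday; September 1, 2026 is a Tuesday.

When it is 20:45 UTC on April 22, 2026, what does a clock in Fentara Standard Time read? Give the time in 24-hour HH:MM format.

1 April 2026 is a Wednesday, so the first Sunday is April 5 and the fourth is April 26.
1 September 2026 is a Tuesday, so the first Sunday is September 6 and the second is September 13.
At the standard offset (UTC−05:00), 20:45 UTC − 5h = 15:45 Fentara Standard Time standard time.
The standard-time date in Fentara Standard Time, April 22, 2026, does not fall between 26 April and 13 September, so daylight saving is not in effect and Fentara Standard Time is at UTC−05:00.
20:45 UTC − 5h = 15:45 local.

15:45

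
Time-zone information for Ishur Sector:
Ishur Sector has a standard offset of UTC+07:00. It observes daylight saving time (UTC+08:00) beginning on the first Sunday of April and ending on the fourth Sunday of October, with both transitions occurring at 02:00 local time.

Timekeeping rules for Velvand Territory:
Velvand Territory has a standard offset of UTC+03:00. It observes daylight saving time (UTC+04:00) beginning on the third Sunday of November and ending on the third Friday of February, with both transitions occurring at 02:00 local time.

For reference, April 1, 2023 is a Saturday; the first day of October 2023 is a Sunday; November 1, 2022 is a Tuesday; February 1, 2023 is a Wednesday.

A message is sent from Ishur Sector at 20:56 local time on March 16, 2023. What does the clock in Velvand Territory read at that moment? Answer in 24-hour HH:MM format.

16:56

1 April 2023 is a Saturday, so the first Sunday is April 2.
1 October 2023 is a Sunday, so the first Sunday is October 1 and the fourth is October 22.
March 16, 2023 does not fall between 2 April and 22 October, so daylight saving is not in effect and Ishur Sector is at UTC+07:00.
20:56 Ishur Sector − 7h = 13:56 UTC.
1 November 2022 is a Tuesday, so the first Sunday is November 6 and the third is November 20.
1 February 2023 is a Wednesday, so the first Friday is February 3 and the third is February 17.
At the standard offset (UTC+03:00), 13:56 UTC + 3h = 16:56 Velvand Territory standard time.
Daylight saving runs 20 November 2022 – 17 February 2023; the standard-time date in Velvand Territory, March 16, 2023, is outside that window, so Velvand Territory is on standard time at UTC+03:00.
13:56 UTC + 3h = 16:56 Velvand Territory.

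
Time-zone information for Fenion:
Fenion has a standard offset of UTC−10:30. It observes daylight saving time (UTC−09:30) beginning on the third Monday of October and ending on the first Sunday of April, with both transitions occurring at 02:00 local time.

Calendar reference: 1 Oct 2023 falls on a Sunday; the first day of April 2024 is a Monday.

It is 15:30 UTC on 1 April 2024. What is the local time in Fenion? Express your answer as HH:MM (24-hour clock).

1 October 2023 is a Sunday, so the first Monday is October 2 and the third is October 16.
1 April 2024 is a Monday, so the first Sunday is April 7.
At the standard offset (UTC−10:30), 15:30 UTC − 10h30m = 05:00 Fenion standard time.
The standard-time date in Fenion, 1 April 2024, lies within the daylight-saving period (16 October 2023 – 7 April 2024), so Fenion is on daylight time, UTC−09:30.
15:30 UTC − 9h30m = 06:00 local.

06:00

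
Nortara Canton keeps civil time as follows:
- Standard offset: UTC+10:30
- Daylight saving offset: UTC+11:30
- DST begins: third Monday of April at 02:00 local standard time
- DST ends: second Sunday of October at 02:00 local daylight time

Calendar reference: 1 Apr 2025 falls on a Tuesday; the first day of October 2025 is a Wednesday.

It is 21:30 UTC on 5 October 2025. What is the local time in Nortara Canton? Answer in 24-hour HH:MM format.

1 April 2025 is a Tuesday, so the first Monday is April 7 and the third is April 21.
1 October 2025 is a Wednesday, so the first Sunday is October 5 and the second is October 12.
At the standard offset (UTC+10:30), 21:30 UTC + 10h30m = 08:00 Nortara Canton standard time (rolling into the next day, 6 October 2025).
The standard-time date in Nortara Canton, 6 October 2025, falls between 21 April and 12 October, so daylight saving is in effect and Nortara Canton is at UTC+11:30.
21:30 UTC + 11h30m = 09:00 local (rolling into the next day, 6 October 2025).

09:00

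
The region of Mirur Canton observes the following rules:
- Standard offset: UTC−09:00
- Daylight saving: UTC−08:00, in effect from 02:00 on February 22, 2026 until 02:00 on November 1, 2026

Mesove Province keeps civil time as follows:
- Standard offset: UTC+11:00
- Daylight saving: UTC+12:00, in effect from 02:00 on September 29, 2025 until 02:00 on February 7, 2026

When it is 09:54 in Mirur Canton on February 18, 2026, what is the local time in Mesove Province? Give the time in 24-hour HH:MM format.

February 18, 2026 does not fall between 22 February and 1 November, so daylight saving is not in effect and Mirur Canton is at UTC−09:00.
09:54 Mirur Canton + 9h = 18:54 UTC.
At the standard offset (UTC+11:00), 18:54 UTC + 11h = 05:54 Mesove Province standard time (rolling into the next day, 19 February 2026).
The standard-time date in Mesove Province, February 19, 2026, does not fall between 29 September 2025 and 7 February 2026, so daylight saving is not in effect and Mesove Province is at UTC+11:00.
18:54 UTC + 11h = 05:54 Mesove Province (rolling into the next day, 19 February 2026).

05:54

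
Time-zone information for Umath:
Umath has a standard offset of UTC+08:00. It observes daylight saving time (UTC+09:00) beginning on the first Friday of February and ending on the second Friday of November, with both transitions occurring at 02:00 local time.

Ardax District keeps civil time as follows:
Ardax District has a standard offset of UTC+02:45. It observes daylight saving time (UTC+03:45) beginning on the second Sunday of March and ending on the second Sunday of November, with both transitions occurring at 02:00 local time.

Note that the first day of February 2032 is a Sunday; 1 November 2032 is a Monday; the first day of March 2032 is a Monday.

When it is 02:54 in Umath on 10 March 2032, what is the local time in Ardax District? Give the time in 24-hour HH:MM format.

1 February 2032 is a Sunday, so the first Friday is February 6.
1 November 2032 is a Monday, so the first Friday is November 5 and the second is November 12.
Daylight saving runs 6 February – 12 November; 10 March 2032 is inside that window, so Umath is at UTC+09:00.
02:54 Umath − 9h = 17:54 UTC (rolling into the previous day, 9 March 2032).
1 March 2032 is a Monday, so the first Sunday is March 7 and the second is March 14.
1 November 2032 is a Monday, so the first Sunday is November 7 and the second is November 14.
At the standard offset (UTC+02:45), 17:54 UTC + 2h45m = 20:39 Ardax District standard time.
The standard-time date in Ardax District, 9 March 2032, is outside the daylight-saving period (14 March – 14 November), so Ardax District is on standard time, UTC+02:45.
17:54 UTC + 2h45m = 20:39 Ardax District.

20:39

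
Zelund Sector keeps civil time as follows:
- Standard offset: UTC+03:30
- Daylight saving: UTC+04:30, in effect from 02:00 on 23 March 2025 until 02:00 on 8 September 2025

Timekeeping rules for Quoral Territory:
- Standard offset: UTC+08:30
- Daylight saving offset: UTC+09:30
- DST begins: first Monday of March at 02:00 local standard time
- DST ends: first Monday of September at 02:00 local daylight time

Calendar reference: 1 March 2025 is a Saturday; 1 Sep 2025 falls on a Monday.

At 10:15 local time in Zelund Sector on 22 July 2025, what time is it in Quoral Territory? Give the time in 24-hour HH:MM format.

22 July 2025 falls between 23 March and 8 September, so daylight saving is in effect and Zelund Sector is at UTC+04:30.
10:15 Zelund Sector − 4h30m = 05:45 UTC.
1 March 2025 is a Saturday, so the first Monday is March 3.
1 September 2025 is a Monday, so the first Monday is September 1.
At the standard offset (UTC+08:30), 05:45 UTC + 8h30m = 14:15 Quoral Territory standard time.
The standard-time date in Quoral Territory, 22 July 2025, lies within the daylight-saving period (3 March – 1 September), so Quoral Territory is on daylight time, UTC+09:30.
05:45 UTC + 9h30m = 15:15 Quoral Territory.

15:15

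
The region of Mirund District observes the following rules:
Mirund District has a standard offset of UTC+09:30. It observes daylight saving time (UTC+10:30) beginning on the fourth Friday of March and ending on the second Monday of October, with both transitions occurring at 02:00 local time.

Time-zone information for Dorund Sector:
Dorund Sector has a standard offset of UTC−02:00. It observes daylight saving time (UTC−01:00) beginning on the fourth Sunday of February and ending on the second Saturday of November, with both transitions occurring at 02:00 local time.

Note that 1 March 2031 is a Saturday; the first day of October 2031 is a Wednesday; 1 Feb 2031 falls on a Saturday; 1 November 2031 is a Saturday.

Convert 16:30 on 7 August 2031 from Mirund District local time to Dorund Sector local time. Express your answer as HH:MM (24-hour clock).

1 March 2031 is a Saturday, so the first Friday is March 7 and the fourth is March 28.
1 October 2031 is a Wednesday, so the first Monday is October 6 and the second is October 13.
Daylight saving runs 28 March – 13 October; 7 August 2031 is inside that window, so Mirund District is at UTC+10:30.
16:30 Mirund District − 10h30m = 06:00 UTC.
1 February 2031 is a Saturday, so the first Sunday is February 2 and the fourth is February 23.
1 November 2031 is a Saturday, so the first Saturday is November 1 and the second is November 8.
At the standard offset (UTC−02:00), 06:00 UTC − 2h = 04:00 Dorund Sector standard time.
The standard-time date in Dorund Sector, 7 August 2031, falls between 23 February and 8 November, so daylight saving is in effect and Dorund Sector is at UTC−01:00.
06:00 UTC − 1h = 05:00 Dorund Sector.

05:00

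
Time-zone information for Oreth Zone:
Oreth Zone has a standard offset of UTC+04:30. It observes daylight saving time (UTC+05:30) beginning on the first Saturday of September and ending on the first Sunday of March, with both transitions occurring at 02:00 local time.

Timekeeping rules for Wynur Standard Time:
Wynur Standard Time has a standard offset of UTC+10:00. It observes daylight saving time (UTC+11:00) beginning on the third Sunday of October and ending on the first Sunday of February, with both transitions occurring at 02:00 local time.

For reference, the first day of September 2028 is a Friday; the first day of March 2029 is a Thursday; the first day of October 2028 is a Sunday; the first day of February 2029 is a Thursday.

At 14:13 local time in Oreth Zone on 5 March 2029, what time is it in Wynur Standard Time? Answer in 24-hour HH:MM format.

19:43

1 September 2028 is a Friday, so the first Saturday is September 2.
1 March 2029 is a Thursday, so the first Sunday is March 4.
Daylight saving runs 2 September 2028 – 4 March 2029; 5 March 2029 is outside that window, so Oreth Zone is on standard time at UTC+04:30.
14:13 Oreth Zone − 4h30m = 09:43 UTC.
1 October 2028 is a Sunday, so the first Sunday is October 1 and the third is October 15.
1 February 2029 is a Thursday, so the first Sunday is February 4.
At the standard offset (UTC+10:00), 09:43 UTC + 10h = 19:43 Wynur Standard Time standard time.
The standard-time date in Wynur Standard Time, 5 March 2029, is outside the daylight-saving period (15 October 2028 – 4 February 2029), so Wynur Standard Time is on standard time, UTC+10:00.
09:43 UTC + 10h = 19:43 Wynur Standard Time.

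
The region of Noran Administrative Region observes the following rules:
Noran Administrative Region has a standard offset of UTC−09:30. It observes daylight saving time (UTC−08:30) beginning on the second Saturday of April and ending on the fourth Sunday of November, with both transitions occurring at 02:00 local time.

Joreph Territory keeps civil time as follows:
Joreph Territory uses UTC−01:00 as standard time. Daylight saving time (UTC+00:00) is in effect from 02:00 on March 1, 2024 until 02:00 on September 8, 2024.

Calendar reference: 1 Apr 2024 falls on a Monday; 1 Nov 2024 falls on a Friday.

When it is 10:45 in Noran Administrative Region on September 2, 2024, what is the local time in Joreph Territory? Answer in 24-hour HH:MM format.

1 April 2024 is a Monday, so the first Saturday is April 6 and the second is April 13.
1 November 2024 is a Friday, so the first Sunday is November 3 and the fourth is November 24.
September 2, 2024 lies within the daylight-saving period (13 April – 24 November), so Noran Administrative Region is on daylight time, UTC−08:30.
10:45 Noran Administrative Region + 8h30m = 19:15 UTC.
At the standard offset (UTC−01:00), 19:15 UTC − 1h = 18:15 Joreph Territory standard time.
Daylight saving runs 1 March – 8 September; the standard-time date in Joreph Territory, September 2, 2024, is inside that window, so Joreph Territory is at UTC+00:00.
19:15 UTC + 0h = 19:15 Joreph Territory.

19:15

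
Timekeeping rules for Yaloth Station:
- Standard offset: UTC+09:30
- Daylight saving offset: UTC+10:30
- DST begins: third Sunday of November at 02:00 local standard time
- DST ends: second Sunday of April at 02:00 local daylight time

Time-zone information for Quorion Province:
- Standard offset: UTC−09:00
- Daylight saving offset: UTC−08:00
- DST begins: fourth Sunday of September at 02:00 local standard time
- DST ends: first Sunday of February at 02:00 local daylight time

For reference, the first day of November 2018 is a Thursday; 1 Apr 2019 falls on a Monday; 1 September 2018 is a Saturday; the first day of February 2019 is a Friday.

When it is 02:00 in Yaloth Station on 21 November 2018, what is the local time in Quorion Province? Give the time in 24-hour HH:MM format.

07:30

1 November 2018 is a Thursday, so the first Sunday is November 4 and the third is November 18.
1 April 2019 is a Monday, so the first Sunday is April 7 and the second is April 14.
Daylight saving runs 18 November 2018 – 14 April 2019; 21 November 2018 is inside that window, so Yaloth Station is at UTC+10:30.
02:00 Yaloth Station − 10h30m = 15:30 UTC (rolling into the previous day, 20 November 2018).
1 September 2018 is a Saturday, so the first Sunday is September 2 and the fourth is September 23.
1 February 2019 is a Friday, so the first Sunday is February 3.
At the standard offset (UTC−09:00), 15:30 UTC − 9h = 06:30 Quorion Province standard time.
Daylight saving runs 23 September 2018 – 3 February 2019; the standard-time date in Quorion Province, 20 November 2018, is inside that window, so Quorion Province is at UTC−08:00.
15:30 UTC − 8h = 07:30 Quorion Province.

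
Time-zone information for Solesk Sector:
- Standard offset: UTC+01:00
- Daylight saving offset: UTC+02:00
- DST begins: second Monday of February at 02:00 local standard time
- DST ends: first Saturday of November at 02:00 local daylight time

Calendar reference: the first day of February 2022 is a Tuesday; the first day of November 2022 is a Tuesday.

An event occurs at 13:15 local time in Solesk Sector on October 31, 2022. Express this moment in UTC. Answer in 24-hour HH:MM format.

11:15

1 February 2022 is a Tuesday, so the first Monday is February 7 and the second is February 14.
1 November 2022 is a Tuesday, so the first Saturday is November 5.
October 31, 2022 lies within the daylight-saving period (14 February – 5 November), so Solesk Sector is on daylight time, UTC+02:00.
13:15 local − 2h = 11:15 UTC.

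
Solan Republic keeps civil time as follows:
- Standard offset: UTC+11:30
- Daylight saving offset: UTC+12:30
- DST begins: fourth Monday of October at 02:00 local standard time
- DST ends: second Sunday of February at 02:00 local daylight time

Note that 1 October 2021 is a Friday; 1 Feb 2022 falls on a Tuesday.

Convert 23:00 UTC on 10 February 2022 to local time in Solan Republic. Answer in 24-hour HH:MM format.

11:30

1 October 2021 is a Friday, so the first Monday is October 4 and the fourth is October 25.
1 February 2022 is a Tuesday, so the first Sunday is February 6 and the second is February 13.
At the standard offset (UTC+11:30), 23:00 UTC + 11h30m = 10:30 Solan Republic standard time (rolling into the next day, 11 February 2022).
The standard-time date in Solan Republic, 11 February 2022, lies within the daylight-saving period (25 October 2021 – 13 February 2022), so Solan Republic is on daylight time, UTC+12:30.
23:00 UTC + 12h30m = 11:30 local (rolling into the next day, 11 February 2022).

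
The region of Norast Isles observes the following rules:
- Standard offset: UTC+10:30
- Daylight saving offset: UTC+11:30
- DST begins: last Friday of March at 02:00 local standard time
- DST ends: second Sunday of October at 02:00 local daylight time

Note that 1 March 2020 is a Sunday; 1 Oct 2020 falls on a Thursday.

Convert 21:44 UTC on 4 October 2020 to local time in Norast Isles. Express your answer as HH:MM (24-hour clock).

1 March 2020 is a Sunday, so Fridays fall on 6, 13, 20, 27; the last is March 27.
1 October 2020 is a Thursday, so the first Sunday is October 4 and the second is October 11.
At the standard offset (UTC+10:30), 21:44 UTC + 10h30m = 08:14 Norast Isles standard time (rolling into the next day, 5 October 2020).
Daylight saving runs 27 March – 11 October; the standard-time date in Norast Isles, 5 October 2020, is inside that window, so Norast Isles is at UTC+11:30.
21:44 UTC + 11h30m = 09:14 local (rolling into the next day, 5 October 2020).

09:14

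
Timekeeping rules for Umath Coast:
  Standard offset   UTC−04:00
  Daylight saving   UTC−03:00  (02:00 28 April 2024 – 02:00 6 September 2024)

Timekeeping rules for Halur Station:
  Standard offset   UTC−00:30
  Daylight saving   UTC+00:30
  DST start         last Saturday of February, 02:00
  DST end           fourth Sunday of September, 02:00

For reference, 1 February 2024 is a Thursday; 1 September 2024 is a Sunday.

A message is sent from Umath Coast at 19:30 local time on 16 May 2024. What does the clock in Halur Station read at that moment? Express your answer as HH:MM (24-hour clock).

23:00

16 May 2024 falls between 28 April and 6 September, so daylight saving is in effect and Umath Coast is at UTC−03:00.
19:30 Umath Coast + 3h = 22:30 UTC.
1 February 2024 is a Thursday, so Saturdays fall on 3, 10, 17, 24; the last is February 24.
1 September 2024 is a Sunday, so the first Sunday is September 1 and the fourth is September 22.
At the standard offset (UTC−00:30), 22:30 UTC − 0h30m = 22:00 Halur Station standard time.
The standard-time date in Halur Station, 16 May 2024, falls between 24 February and 22 September, so daylight saving is in effect and Halur Station is at UTC+00:30.
22:30 UTC + 0h30m = 23:00 Halur Station.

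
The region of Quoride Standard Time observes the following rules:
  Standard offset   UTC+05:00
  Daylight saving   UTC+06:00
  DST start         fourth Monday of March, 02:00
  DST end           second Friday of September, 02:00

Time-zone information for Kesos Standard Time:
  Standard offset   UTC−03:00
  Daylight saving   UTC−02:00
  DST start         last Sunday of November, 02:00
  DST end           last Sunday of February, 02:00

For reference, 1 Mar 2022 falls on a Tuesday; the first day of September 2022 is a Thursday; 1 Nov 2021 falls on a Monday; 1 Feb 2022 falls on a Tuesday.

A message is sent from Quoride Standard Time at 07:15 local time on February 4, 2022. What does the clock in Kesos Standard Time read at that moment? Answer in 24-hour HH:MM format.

1 March 2022 is a Tuesday, so the first Monday is March 7 and the fourth is March 28.
1 September 2022 is a Thursday, so the first Friday is September 2 and the second is September 9.
February 4, 2022 does not fall between 28 March and 9 September, so daylight saving is not in effect and Quoride Standard Time is at UTC+05:00.
07:15 Quoride Standard Time − 5h = 02:15 UTC.
1 November 2021 is a Monday, so Sundays fall on 7, 14, 21, 28; the last is November 28.
1 February 2022 is a Tuesday, so Sundays fall on 6, 13, 20, 27; the last is February 27.
At the standard offset (UTC−03:00), 02:15 UTC − 3h = 23:15 Kesos Standard Time standard time (rolling into the previous day, 3 February 2022).
Daylight saving runs 28 November 2021 – 27 February 2022; the standard-time date in Kesos Standard Time, February 3, 2022, is inside that window, so Kesos Standard Time is at UTC−02:00.
02:15 UTC − 2h = 00:15 Kesos Standard Time.

00:15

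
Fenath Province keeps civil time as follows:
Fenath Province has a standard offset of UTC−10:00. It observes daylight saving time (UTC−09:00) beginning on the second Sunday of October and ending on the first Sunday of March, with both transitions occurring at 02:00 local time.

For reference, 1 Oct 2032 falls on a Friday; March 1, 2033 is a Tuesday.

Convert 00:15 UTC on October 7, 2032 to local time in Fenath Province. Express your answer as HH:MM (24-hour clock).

1 October 2032 is a Friday, so the first Sunday is October 3 and the second is October 10.
1 March 2033 is a Tuesday, so the first Sunday is March 6.
At the standard offset (UTC−10:00), 00:15 UTC − 10h = 14:15 Fenath Province standard time (rolling into the previous day, 6 October 2032).
The standard-time date in Fenath Province, October 6, 2032, is outside the daylight-saving period (10 October 2032 – 6 March 2033), so Fenath Province is on standard time, UTC−10:00.
00:15 UTC − 10h = 14:15 local (rolling into the previous day, 6 October 2032).

14:15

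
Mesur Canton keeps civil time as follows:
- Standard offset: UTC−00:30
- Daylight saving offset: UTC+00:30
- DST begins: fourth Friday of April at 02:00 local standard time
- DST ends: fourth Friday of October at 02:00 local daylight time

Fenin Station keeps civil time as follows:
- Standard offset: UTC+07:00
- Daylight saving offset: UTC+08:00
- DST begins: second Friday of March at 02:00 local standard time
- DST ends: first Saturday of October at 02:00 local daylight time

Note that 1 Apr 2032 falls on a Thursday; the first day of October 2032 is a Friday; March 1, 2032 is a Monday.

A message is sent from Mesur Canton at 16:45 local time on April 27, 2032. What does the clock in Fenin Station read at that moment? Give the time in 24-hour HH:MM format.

00:15

1 April 2032 is a Thursday, so the first Friday is April 2 and the fourth is April 23.
1 October 2032 is a Friday, so the first Friday is October 1 and the fourth is October 22.
April 27, 2032 lies within the daylight-saving period (23 April – 22 October), so Mesur Canton is on daylight time, UTC+00:30.
16:45 Mesur Canton − 0h30m = 16:15 UTC.
1 March 2032 is a Monday, so the first Friday is March 5 and the second is March 12.
1 October 2032 is a Friday, so the first Saturday is October 2.
At the standard offset (UTC+07:00), 16:15 UTC + 7h = 23:15 Fenin Station standard time.
Daylight saving runs 12 March – 2 October; the standard-time date in Fenin Station, April 27, 2032, is inside that window, so Fenin Station is at UTC+08:00.
16:15 UTC + 8h = 00:15 Fenin Station (rolling into the next day, 28 April 2032).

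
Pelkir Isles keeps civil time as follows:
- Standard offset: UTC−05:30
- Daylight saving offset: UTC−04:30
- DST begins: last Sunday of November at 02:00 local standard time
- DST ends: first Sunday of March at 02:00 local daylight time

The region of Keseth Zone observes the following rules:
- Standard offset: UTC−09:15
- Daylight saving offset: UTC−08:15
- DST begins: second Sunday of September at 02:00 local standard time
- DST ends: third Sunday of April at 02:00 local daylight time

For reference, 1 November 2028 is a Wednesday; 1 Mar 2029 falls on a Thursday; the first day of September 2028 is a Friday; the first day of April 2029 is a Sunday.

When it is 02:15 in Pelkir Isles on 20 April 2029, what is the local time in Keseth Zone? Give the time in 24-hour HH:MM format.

22:30

1 November 2028 is a Wednesday, so Sundays fall on 5, 12, 19, 26; the last is November 26.
1 March 2029 is a Thursday, so the first Sunday is March 4.
20 April 2029 is outside the daylight-saving period (26 November 2028 – 4 March 2029), so Pelkir Isles is on standard time, UTC−05:30.
02:15 Pelkir Isles + 5h30m = 07:45 UTC.
1 September 2028 is a Friday, so the first Sunday is September 3 and the second is September 10.
1 April 2029 is a Sunday, so the first Sunday is April 1 and the third is April 15.
At the standard offset (UTC−09:15), 07:45 UTC − 9h15m = 22:30 Keseth Zone standard time (rolling into the previous day, 19 April 2029).
The standard-time date in Keseth Zone, 19 April 2029, is outside the daylight-saving period (10 September 2028 – 15 April 2029), so Keseth Zone is on standard time, UTC−09:15.
07:45 UTC − 9h15m = 22:30 Keseth Zone (rolling into the previous day, 19 April 2029).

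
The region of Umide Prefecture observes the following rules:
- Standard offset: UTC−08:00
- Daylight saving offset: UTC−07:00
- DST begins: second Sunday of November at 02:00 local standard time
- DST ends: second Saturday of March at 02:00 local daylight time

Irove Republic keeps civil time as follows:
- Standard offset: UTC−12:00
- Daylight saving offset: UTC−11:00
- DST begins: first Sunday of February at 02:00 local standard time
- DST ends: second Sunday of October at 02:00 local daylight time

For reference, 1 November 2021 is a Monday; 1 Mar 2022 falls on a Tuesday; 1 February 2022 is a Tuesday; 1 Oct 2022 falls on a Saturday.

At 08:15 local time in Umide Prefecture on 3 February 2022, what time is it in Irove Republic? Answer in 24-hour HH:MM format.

03:15

1 November 2021 is a Monday, so the first Sunday is November 7 and the second is November 14.
1 March 2022 is a Tuesday, so the first Saturday is March 5 and the second is March 12.
3 February 2022 falls between 14 November 2021 and 12 March 2022, so daylight saving is in effect and Umide Prefecture is at UTC−07:00.
08:15 Umide Prefecture + 7h = 15:15 UTC.
1 February 2022 is a Tuesday, so the first Sunday is February 6.
1 October 2022 is a Saturday, so the first Sunday is October 2 and the second is October 9.
At the standard offset (UTC−12:00), 15:15 UTC − 12h = 03:15 Irove Republic standard time.
The standard-time date in Irove Republic, 3 February 2022, does not fall between 6 February and 9 October, so daylight saving is not in effect and Irove Republic is at UTC−12:00.
15:15 UTC − 12h = 03:15 Irove Republic.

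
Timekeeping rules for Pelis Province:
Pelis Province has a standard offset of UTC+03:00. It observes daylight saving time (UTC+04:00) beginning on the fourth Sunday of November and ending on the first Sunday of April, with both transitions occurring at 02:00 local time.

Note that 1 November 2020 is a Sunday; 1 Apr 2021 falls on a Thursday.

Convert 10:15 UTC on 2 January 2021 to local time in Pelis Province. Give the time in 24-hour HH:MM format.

14:15

1 November 2020 is a Sunday, so the first Sunday is November 1 and the fourth is November 22.
1 April 2021 is a Thursday, so the first Sunday is April 4.
At the standard offset (UTC+03:00), 10:15 UTC + 3h = 13:15 Pelis Province standard time.
Daylight saving runs 22 November 2020 – 4 April 2021; the standard-time date in Pelis Province, 2 January 2021, is inside that window, so Pelis Province is at UTC+04:00.
10:15 UTC + 4h = 14:15 local.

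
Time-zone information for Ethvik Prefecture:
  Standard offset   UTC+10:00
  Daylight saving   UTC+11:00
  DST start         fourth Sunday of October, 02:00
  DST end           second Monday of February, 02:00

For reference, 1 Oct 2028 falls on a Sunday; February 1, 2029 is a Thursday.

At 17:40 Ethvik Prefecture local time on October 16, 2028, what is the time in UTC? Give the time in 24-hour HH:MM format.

07:40

1 October 2028 is a Sunday, so the first Sunday is October 1 and the fourth is October 22.
1 February 2029 is a Thursday, so the first Monday is February 5 and the second is February 12.
October 16, 2028 is outside the daylight-saving period (22 October 2028 – 12 February 2029), so Ethvik Prefecture is on standard time, UTC+10:00.
17:40 local − 10h = 07:40 UTC.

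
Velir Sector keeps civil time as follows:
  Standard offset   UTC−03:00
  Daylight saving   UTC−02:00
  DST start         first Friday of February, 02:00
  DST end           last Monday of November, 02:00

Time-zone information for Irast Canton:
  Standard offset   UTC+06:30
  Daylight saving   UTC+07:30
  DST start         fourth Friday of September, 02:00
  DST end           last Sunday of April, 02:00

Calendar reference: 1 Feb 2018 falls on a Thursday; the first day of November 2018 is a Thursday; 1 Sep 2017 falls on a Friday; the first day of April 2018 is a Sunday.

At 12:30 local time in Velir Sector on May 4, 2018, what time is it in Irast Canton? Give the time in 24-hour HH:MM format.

1 February 2018 is a Thursday, so the first Friday is February 2.
1 November 2018 is a Thursday, so Mondays fall on 5, 12, 19, 26; the last is November 26.
May 4, 2018 lies within the daylight-saving period (2 February – 26 November), so Velir Sector is on daylight time, UTC−02:00.
12:30 Velir Sector + 2h = 14:30 UTC.
1 September 2017 is a Friday, so the first Friday is September 1 and the fourth is September 22.
1 April 2018 is a Sunday, so Sundays fall on 1, 8, 15, 22, 29; the last is April 29.
At the standard offset (UTC+06:30), 14:30 UTC + 6h30m = 21:00 Irast Canton standard time.
Daylight saving runs 22 September 2017 – 29 April 2018; the standard-time date in Irast Canton, May 4, 2018, is outside that window, so Irast Canton is on standard time at UTC+06:30.
14:30 UTC + 6h30m = 21:00 Irast Canton.

21:00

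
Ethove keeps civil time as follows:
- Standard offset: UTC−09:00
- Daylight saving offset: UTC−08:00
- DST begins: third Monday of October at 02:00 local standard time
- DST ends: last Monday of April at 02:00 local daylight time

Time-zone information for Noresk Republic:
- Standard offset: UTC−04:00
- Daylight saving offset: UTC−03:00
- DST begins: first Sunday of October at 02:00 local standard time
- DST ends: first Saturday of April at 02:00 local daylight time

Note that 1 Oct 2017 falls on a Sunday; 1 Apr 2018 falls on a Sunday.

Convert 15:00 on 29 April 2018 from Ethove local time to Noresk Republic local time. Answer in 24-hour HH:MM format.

19:00

1 October 2017 is a Sunday, so the first Monday is October 2 and the third is October 16.
1 April 2018 is a Sunday, so Mondays fall on 2, 9, 16, 23, 30; the last is April 30.
29 April 2018 falls between 16 October 2017 and 30 April 2018, so daylight saving is in effect and Ethove is at UTC−08:00.
15:00 Ethove + 8h = 23:00 UTC.
1 October 2017 is a Sunday, so the first Sunday is October 1.
1 April 2018 is a Sunday, so the first Saturday is April 7.
At the standard offset (UTC−04:00), 23:00 UTC − 4h = 19:00 Noresk Republic standard time.
The standard-time date in Noresk Republic, 29 April 2018, is outside the daylight-saving period (1 October 2017 – 7 April 2018), so Noresk Republic is on standard time, UTC−04:00.
23:00 UTC − 4h = 19:00 Noresk Republic.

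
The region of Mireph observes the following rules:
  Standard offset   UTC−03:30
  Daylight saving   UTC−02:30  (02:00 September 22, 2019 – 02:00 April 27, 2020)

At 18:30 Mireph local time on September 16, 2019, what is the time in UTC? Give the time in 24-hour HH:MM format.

22:00

Daylight saving runs 22 September 2019 – 27 April 2020; September 16, 2019 is outside that window, so Mireph is on standard time at UTC−03:30.
18:30 local + 3h30m = 22:00 UTC.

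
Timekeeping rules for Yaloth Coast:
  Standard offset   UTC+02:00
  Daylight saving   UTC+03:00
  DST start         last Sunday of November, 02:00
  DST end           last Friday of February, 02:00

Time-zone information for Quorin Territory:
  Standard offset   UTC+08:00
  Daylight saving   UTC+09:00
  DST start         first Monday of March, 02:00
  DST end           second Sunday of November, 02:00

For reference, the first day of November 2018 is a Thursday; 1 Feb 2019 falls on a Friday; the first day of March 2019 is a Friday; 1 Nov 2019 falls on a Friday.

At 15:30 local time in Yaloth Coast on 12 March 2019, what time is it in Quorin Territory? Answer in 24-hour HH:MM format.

1 November 2018 is a Thursday, so Sundays fall on 4, 11, 18, 25; the last is November 25.
1 February 2019 is a Friday, so Fridays fall on 1, 8, 15, 22; the last is February 22.
12 March 2019 is outside the daylight-saving period (25 November 2018 – 22 February 2019), so Yaloth Coast is on standard time, UTC+02:00.
15:30 Yaloth Coast − 2h = 13:30 UTC.
1 March 2019 is a Friday, so the first Monday is March 4.
1 November 2019 is a Friday, so the first Sunday is November 3 and the second is November 10.
At the standard offset (UTC+08:00), 13:30 UTC + 8h = 21:30 Quorin Territory standard time.
The standard-time date in Quorin Territory, 12 March 2019, lies within the daylight-saving period (4 March – 10 November), so Quorin Territory is on daylight time, UTC+09:00.
13:30 UTC + 9h = 22:30 Quorin Territory.

22:30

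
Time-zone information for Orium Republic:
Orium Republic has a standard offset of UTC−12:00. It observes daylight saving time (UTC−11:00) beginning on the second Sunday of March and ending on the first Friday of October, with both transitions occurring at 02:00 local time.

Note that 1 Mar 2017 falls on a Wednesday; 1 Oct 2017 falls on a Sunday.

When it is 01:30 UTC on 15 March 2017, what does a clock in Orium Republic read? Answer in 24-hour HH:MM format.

1 March 2017 is a Wednesday, so the first Sunday is March 5 and the second is March 12.
1 October 2017 is a Sunday, so the first Friday is October 6.
At the standard offset (UTC−12:00), 01:30 UTC − 12h = 13:30 Orium Republic standard time (rolling into the previous day, 14 March 2017).
The standard-time date in Orium Republic, 14 March 2017, lies within the daylight-saving period (12 March – 6 October), so Orium Republic is on daylight time, UTC−11:00.
01:30 UTC − 11h = 14:30 local (rolling into the previous day, 14 March 2017).

14:30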